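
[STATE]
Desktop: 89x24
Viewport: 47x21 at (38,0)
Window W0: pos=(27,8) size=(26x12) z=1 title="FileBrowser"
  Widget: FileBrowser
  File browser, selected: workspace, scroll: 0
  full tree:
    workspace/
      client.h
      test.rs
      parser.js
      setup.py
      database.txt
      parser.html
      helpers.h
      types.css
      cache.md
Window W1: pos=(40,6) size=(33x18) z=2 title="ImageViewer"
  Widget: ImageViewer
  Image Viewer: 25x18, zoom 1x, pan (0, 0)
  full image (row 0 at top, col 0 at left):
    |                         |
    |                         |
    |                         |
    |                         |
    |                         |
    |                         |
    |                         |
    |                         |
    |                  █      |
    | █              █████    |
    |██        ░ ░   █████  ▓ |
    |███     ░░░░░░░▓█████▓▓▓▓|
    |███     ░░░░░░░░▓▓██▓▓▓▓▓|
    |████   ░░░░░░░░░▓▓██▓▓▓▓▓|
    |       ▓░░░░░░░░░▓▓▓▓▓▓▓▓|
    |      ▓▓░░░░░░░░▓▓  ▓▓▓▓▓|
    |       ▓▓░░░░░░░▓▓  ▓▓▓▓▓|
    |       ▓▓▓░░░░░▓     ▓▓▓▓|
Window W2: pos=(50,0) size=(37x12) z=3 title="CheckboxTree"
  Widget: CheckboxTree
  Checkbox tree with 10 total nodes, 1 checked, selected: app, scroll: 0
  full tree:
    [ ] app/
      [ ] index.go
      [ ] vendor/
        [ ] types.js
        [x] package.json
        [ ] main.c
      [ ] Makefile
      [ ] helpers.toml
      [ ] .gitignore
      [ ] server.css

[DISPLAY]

            ┏━━━━━━━━━━━━━━━━━━━━━━━━━━━━━━━━━━
            ┃ CheckboxTree                     
            ┠──────────────────────────────────
            ┃>[-] app/                         
            ┃   [ ] index.go                   
            ┃   [-] vendor/                    
  ┏━━━━━━━━━┃     [ ] types.js                 
  ┃ ImageVie┃     [x] package.json             
━━┠─────────┃     [ ] main.c                   
er┃         ┃   [ ] Makefile                   
──┃         ┃   [ ] helpers.toml               
sp┃         ┗━━━━━━━━━━━━━━━━━━━━━━━━━━━━━━━━━━
.h┃                               ┃            
s ┃                               ┃            
.j┃                               ┃            
py┃                               ┃            
se┃                               ┃            
.h┃                  █            ┃            
s.┃ █              █████          ┃            
━━┃██        ░ ░   █████  ▓       ┃            
  ┃███     ░░░░░░░▓█████▓▓▓▓      ┃            


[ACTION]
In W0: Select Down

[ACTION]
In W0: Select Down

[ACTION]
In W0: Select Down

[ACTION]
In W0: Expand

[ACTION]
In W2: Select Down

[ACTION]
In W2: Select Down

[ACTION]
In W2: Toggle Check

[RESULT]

            ┏━━━━━━━━━━━━━━━━━━━━━━━━━━━━━━━━━━
            ┃ CheckboxTree                     
            ┠──────────────────────────────────
            ┃ [-] app/                         
            ┃   [ ] index.go                   
            ┃>  [x] vendor/                    
  ┏━━━━━━━━━┃     [x] types.js                 
  ┃ ImageVie┃     [x] package.json             
━━┠─────────┃     [x] main.c                   
er┃         ┃   [ ] Makefile                   
──┃         ┃   [ ] helpers.toml               
sp┃         ┗━━━━━━━━━━━━━━━━━━━━━━━━━━━━━━━━━━
.h┃                               ┃            
s ┃                               ┃            
.j┃                               ┃            
py┃                               ┃            
se┃                               ┃            
.h┃                  █            ┃            
s.┃ █              █████          ┃            
━━┃██        ░ ░   █████  ▓       ┃            
  ┃███     ░░░░░░░▓█████▓▓▓▓      ┃            


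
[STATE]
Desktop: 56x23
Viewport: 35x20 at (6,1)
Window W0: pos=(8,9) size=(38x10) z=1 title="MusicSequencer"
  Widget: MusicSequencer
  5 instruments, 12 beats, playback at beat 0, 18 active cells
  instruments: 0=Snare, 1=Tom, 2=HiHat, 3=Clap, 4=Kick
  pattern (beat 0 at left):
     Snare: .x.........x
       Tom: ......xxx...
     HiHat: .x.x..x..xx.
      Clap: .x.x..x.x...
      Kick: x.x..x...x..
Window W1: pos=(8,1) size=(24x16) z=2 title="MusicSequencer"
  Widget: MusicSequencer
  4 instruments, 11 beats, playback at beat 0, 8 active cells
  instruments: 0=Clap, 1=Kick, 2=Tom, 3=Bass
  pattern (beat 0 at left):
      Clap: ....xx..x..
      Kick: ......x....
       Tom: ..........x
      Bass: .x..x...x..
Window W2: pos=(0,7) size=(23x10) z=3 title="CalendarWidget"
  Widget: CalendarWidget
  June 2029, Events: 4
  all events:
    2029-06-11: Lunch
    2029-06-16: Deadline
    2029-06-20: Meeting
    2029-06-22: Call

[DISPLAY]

  ┏━━━━━━━━━━━━━━━━━━━━━━┓         
  ┃ MusicSequencer       ┃         
  ┠──────────────────────┨         
  ┃     ▼1234567890      ┃         
  ┃ Clap····██··█··      ┃         
  ┃ Kick······█····      ┃         
━━━━━━━━━━━━━━━━┓·█      ┃         
ndarWidget      ┃··      ┃         
────────────────┨        ┃━━━━━━━━━
 June 2029      ┃        ┃         
 We Th Fr Sa Su ┃        ┃─────────
        1  2  3 ┃        ┃         
  6  7  8  9 10 ┃        ┃         
2 13 14 15 16* 1┃        ┃         
 20* 21 22* 23 2┃        ┃         
━━━━━━━━━━━━━━━━┛━━━━━━━━┛         
  ┃  Kick█·█··█···█··              
  ┗━━━━━━━━━━━━━━━━━━━━━━━━━━━━━━━━
                                   
                                   


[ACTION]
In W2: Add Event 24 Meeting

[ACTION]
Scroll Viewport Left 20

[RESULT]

        ┏━━━━━━━━━━━━━━━━━━━━━━┓   
        ┃ MusicSequencer       ┃   
        ┠──────────────────────┨   
        ┃     ▼1234567890      ┃   
        ┃ Clap····██··█··      ┃   
        ┃ Kick······█····      ┃   
┏━━━━━━━━━━━━━━━━━━━━━┓·█      ┃   
┃ CalendarWidget      ┃··      ┃   
┠─────────────────────┨        ┃━━━
┃      June 2029      ┃        ┃   
┃Mo Tu We Th Fr Sa Su ┃        ┃───
┃             1  2  3 ┃        ┃   
┃ 4  5  6  7  8  9 10 ┃        ┃   
┃11* 12 13 14 15 16* 1┃        ┃   
┃18 19 20* 21 22* 23 2┃        ┃   
┗━━━━━━━━━━━━━━━━━━━━━┛━━━━━━━━┛   
        ┃  Kick█·█··█···█··        
        ┗━━━━━━━━━━━━━━━━━━━━━━━━━━
                                   
                                   


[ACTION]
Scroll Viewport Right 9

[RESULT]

━━━━━━━━━━━━━━━━━━━━━━┓            
 MusicSequencer       ┃            
──────────────────────┨            
     ▼1234567890      ┃            
 Clap····██··█··      ┃            
 Kick······█····      ┃            
━━━━━━━━━━━━━┓·█      ┃            
rWidget      ┃··      ┃            
─────────────┨        ┃━━━━━━━━━━━━
ne 2029      ┃        ┃            
 Th Fr Sa Su ┃        ┃────────────
     1  2  3 ┃        ┃            
  7  8  9 10 ┃        ┃            
3 14 15 16* 1┃        ┃            
* 21 22* 23 2┃        ┃            
━━━━━━━━━━━━━┛━━━━━━━━┛            
  Kick█·█··█···█··                 
━━━━━━━━━━━━━━━━━━━━━━━━━━━━━━━━━━━
                                   
                                   


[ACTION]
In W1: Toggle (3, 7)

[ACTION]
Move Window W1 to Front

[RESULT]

━━━━━━━━━━━━━━━━━━━━━━┓            
 MusicSequencer       ┃            
──────────────────────┨            
     ▼1234567890      ┃            
 Clap····██··█··      ┃            
 Kick······█····      ┃            
  Tom··········█      ┃            
 Bass·█··█··██··      ┃            
                      ┃━━━━━━━━━━━━
                      ┃            
                      ┃────────────
                      ┃            
                      ┃            
                      ┃            
                      ┃            
━━━━━━━━━━━━━━━━━━━━━━┛            
  Kick█·█··█···█··                 
━━━━━━━━━━━━━━━━━━━━━━━━━━━━━━━━━━━
                                   
                                   


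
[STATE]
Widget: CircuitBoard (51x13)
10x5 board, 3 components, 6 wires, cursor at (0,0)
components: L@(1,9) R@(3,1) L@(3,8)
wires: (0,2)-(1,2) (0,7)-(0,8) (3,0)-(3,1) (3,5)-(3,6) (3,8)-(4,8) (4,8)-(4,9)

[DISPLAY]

   0 1 2 3 4 5 6 7 8 9                             
0  [.]      ·                   · ─ ·              
            │                                      
1           ·                           L          
                                                   
2                                                  
                                                   
3   · ─ R               · ─ ·       L              
                                    │              
4                                   · ─ ·          
Cursor: (0,0)                                      
                                                   
                                                   


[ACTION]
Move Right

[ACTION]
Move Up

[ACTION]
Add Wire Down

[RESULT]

   0 1 2 3 4 5 6 7 8 9                             
0      [.]  ·                   · ─ ·              
        │   │                                      
1       ·   ·                           L          
                                                   
2                                                  
                                                   
3   · ─ R               · ─ ·       L              
                                    │              
4                                   · ─ ·          
Cursor: (0,1)                                      
                                                   
                                                   


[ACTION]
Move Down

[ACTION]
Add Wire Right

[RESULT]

   0 1 2 3 4 5 6 7 8 9                             
0       ·   ·                   · ─ ·              
        │   │                                      
1      [.]─ ·                           L          
                                                   
2                                                  
                                                   
3   · ─ R               · ─ ·       L              
                                    │              
4                                   · ─ ·          
Cursor: (1,1)                                      
                                                   
                                                   


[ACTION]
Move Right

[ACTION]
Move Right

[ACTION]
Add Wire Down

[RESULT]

   0 1 2 3 4 5 6 7 8 9                             
0       ·   ·                   · ─ ·              
        │   │                                      
1       · ─ ·  [.]                      L          
                │                                  
2               ·                                  
                                                   
3   · ─ R               · ─ ·       L              
                                    │              
4                                   · ─ ·          
Cursor: (1,3)                                      
                                                   
                                                   


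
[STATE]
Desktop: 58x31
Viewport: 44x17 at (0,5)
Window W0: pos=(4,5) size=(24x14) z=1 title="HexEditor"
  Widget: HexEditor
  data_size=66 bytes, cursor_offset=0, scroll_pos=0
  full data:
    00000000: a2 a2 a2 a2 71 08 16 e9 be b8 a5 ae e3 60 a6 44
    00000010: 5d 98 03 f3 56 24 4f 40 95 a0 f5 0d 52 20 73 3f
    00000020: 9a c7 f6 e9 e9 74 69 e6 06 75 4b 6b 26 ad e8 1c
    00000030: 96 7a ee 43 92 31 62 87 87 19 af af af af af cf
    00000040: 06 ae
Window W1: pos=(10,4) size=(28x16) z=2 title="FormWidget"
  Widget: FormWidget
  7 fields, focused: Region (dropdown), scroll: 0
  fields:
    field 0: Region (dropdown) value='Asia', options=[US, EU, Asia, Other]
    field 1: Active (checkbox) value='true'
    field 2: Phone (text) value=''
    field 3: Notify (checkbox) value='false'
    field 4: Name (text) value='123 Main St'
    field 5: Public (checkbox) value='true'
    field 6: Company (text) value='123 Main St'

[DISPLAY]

    ┏━━━━━┃ FormWidget               ┃      
    ┃ HexE┠──────────────────────────┨      
    ┠─────┃> Region:     [Asia     ▼]┃      
    ┃00000┃  Active:     [x]         ┃      
    ┃00000┃  Phone:      [          ]┃      
    ┃00000┃  Notify:     [ ]         ┃      
    ┃00000┃  Name:       [123 Main S]┃      
    ┃00000┃  Public:     [x]         ┃      
    ┃     ┃  Company:    [123 Main S]┃      
    ┃     ┃                          ┃      
    ┃     ┃                          ┃      
    ┃     ┃                          ┃      
    ┃     ┃                          ┃      
    ┗━━━━━┃                          ┃      
          ┗━━━━━━━━━━━━━━━━━━━━━━━━━━┛      
                                            
                                            


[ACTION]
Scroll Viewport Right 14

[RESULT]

rmWidget               ┃                    
───────────────────────┨                    
egion:     [Asia     ▼]┃                    
ctive:     [x]         ┃                    
hone:      [          ]┃                    
otify:     [ ]         ┃                    
ame:       [123 Main S]┃                    
ublic:     [x]         ┃                    
ompany:    [123 Main S]┃                    
                       ┃                    
                       ┃                    
                       ┃                    
                       ┃                    
                       ┃                    
━━━━━━━━━━━━━━━━━━━━━━━┛                    
                                            
                                            


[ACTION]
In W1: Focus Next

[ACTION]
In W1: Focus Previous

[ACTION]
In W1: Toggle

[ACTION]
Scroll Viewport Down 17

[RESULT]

                       ┃                    
                       ┃                    
                       ┃                    
                       ┃                    
                       ┃                    
━━━━━━━━━━━━━━━━━━━━━━━┛                    
                                            
                                            
                                            
                                            
                                            
                                            
                                            
                                            
                                            
                                            
                                            


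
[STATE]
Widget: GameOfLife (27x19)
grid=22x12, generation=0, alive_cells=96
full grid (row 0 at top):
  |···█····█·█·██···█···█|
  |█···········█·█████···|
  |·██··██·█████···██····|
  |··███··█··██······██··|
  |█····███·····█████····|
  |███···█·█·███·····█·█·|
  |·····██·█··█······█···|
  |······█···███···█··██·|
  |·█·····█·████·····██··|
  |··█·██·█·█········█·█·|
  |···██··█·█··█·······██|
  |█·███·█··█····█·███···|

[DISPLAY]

Gen: 0                     
···█····█·█·██···█···█     
█···········█·█████···     
·██··██·█████···██····     
··███··█··██······██··     
█····███·····█████····     
███···█·█·███·····█·█·     
·····██·█··█······█···     
······█···███···█··██·     
·█·····█·████·····██··     
··█·██·█·█········█·█·     
···██··█·█··█·······██     
█·███·█··█····█·███···     
                           
                           
                           
                           
                           
                           


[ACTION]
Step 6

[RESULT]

Gen: 6                     
··█···················     
··█···········███·····     
··············███·····     
····█████··█···██··█··     
·█···█····█····██··██·     
··█████·█··██···█···██     
·█·█·█··████·██··██··█     
···█··█··█····█····█·█     
·········█······█·███·     
········██····██·█····     
······█····█··········     
······█·██············     
                           
                           
                           
                           
                           
                           


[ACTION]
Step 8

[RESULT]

Gen: 14                    
·················██···     
·················██···     
··········█·······██··     
···██····█·█·······██·     
··███···█····██····██·     
··█······█············     
··██····█····██·██····     
·······█··██··········     
······█···█·····█··█··     
······█····█····█··█··     
······█····█·····█·█··     
·······█··██··········     
                           
                           
                           
                           
                           
                           


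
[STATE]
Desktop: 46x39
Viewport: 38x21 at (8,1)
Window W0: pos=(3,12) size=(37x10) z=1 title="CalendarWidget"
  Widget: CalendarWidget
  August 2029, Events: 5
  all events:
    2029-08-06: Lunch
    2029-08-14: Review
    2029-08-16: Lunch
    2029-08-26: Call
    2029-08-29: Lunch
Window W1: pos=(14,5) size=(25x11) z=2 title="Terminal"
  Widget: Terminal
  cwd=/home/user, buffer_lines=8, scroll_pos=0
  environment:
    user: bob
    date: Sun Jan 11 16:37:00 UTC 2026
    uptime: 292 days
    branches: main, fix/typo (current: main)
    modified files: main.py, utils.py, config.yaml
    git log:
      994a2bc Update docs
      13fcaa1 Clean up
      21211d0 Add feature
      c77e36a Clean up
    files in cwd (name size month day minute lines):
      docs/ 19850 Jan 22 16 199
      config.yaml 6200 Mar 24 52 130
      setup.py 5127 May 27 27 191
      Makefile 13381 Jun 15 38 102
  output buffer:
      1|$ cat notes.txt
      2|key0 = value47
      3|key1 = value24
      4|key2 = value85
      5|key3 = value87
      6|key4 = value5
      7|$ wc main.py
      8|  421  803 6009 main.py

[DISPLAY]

                                      
                                      
                                      
                                      
      ┏━━━━━━━━━━━━━━━━━━━━━━━┓       
      ┃ Terminal              ┃       
      ┠───────────────────────┨       
      ┃$ cat notes.txt        ┃       
      ┃key0 = value47         ┃       
      ┃key1 = value24         ┃       
      ┃key2 = value85         ┃       
━━━━━━┃key3 = value87         ┃┓      
endarW┃key4 = value5          ┃┃      
──────┃$ wc main.py           ┃┨      
      ┗━━━━━━━━━━━━━━━━━━━━━━━┛┃      
u We Th Fr Sa Su               ┃      
   1  2  3  4  5               ┃      
 7  8  9 10 11 12              ┃      
4* 15 16* 17 18 19             ┃      
1 22 23 24 25 26*              ┃      
━━━━━━━━━━━━━━━━━━━━━━━━━━━━━━━┛      


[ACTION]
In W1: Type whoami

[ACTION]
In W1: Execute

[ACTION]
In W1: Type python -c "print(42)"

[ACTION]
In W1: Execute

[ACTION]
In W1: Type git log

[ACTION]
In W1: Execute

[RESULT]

                                      
                                      
                                      
                                      
      ┏━━━━━━━━━━━━━━━━━━━━━━━┓       
      ┃ Terminal              ┃       
      ┠───────────────────────┨       
      ┃42                     ┃       
      ┃$ git log              ┃       
      ┃994a2bc Update docs    ┃       
      ┃13fcaa1 Clean up       ┃       
━━━━━━┃21211d0 Add feature    ┃┓      
endarW┃c77e36a Clean up       ┃┃      
──────┃$ █                    ┃┨      
      ┗━━━━━━━━━━━━━━━━━━━━━━━┛┃      
u We Th Fr Sa Su               ┃      
   1  2  3  4  5               ┃      
 7  8  9 10 11 12              ┃      
4* 15 16* 17 18 19             ┃      
1 22 23 24 25 26*              ┃      
━━━━━━━━━━━━━━━━━━━━━━━━━━━━━━━┛      


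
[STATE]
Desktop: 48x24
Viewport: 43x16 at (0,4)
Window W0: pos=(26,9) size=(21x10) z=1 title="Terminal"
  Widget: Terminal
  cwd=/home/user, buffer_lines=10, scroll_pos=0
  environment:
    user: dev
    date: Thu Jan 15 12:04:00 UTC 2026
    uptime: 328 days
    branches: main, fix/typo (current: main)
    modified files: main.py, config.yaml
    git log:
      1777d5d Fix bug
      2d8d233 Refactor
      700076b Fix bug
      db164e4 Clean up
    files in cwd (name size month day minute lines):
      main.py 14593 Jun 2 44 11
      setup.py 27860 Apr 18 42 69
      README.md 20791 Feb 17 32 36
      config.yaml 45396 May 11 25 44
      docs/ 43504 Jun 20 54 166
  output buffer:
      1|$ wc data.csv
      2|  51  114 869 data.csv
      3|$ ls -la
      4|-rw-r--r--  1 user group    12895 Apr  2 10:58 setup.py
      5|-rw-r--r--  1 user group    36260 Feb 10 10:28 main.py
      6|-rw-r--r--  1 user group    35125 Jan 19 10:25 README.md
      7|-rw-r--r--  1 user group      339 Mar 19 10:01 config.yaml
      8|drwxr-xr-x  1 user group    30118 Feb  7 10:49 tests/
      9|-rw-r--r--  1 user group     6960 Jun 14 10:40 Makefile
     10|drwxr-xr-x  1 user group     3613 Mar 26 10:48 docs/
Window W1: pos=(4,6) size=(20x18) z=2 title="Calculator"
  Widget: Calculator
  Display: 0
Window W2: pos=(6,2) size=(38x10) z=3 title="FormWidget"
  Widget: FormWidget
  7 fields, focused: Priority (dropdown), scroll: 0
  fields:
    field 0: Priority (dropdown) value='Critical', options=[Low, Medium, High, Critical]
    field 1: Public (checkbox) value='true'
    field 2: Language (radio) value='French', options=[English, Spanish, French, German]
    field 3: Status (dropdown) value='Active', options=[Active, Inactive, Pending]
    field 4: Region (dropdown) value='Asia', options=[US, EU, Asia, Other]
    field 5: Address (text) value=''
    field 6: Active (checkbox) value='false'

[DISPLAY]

      ┠────────────────────────────────────
      ┃> Priority:   [Critical           ▼]
    ┏━┃  Public:     [x]                   
    ┃ ┃  Language:   ( ) English  ( ) Spani
    ┠─┃  Status:     [Active             ▼]
    ┃ ┃  Region:     [Asia               ▼]
    ┃┌┃  Address:    [                    ]
    ┃│┗━━━━━━━━━━━━━━━━━━━━━━━━━━━━━━━━━━━━
    ┃├───┼───┼───┼───┤ ┃  ┃$ wc data.csv   
    ┃│ 4 │ 5 │ 6 │ × │ ┃  ┃  51  114 869 da
    ┃├───┼───┼───┼───┤ ┃  ┃$ ls -la        
    ┃│ 1 │ 2 │ 3 │ - │ ┃  ┃-rw-r--r--  1 us
    ┃├───┼───┼───┼───┤ ┃  ┃-rw-r--r--  1 us
    ┃│ 0 │ . │ = │ + │ ┃  ┃-rw-r--r--  1 us
    ┃├───┼───┼───┼───┤ ┃  ┗━━━━━━━━━━━━━━━━
    ┃│ C │ MC│ MR│ M+│ ┃                   


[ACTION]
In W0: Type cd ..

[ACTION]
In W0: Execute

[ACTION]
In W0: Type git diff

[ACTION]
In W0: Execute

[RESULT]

      ┠────────────────────────────────────
      ┃> Priority:   [Critical           ▼]
    ┏━┃  Public:     [x]                   
    ┃ ┃  Language:   ( ) English  ( ) Spani
    ┠─┃  Status:     [Active             ▼]
    ┃ ┃  Region:     [Asia               ▼]
    ┃┌┃  Address:    [                    ]
    ┃│┗━━━━━━━━━━━━━━━━━━━━━━━━━━━━━━━━━━━━
    ┃├───┼───┼───┼───┤ ┃  ┃--- a/main.py   
    ┃│ 4 │ 5 │ 6 │ × │ ┃  ┃+++ b/main.py   
    ┃├───┼───┼───┼───┤ ┃  ┃@@ -1,3 +1,4 @@ 
    ┃│ 1 │ 2 │ 3 │ - │ ┃  ┃+# updated      
    ┃├───┼───┼───┼───┤ ┃  ┃ import sys     
    ┃│ 0 │ . │ = │ + │ ┃  ┃$ █             
    ┃├───┼───┼───┼───┤ ┃  ┗━━━━━━━━━━━━━━━━
    ┃│ C │ MC│ MR│ M+│ ┃                   


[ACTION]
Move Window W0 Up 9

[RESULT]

      ┠────────────────────────────────────
      ┃> Priority:   [Critical           ▼]
    ┏━┃  Public:     [x]                   
    ┃ ┃  Language:   ( ) English  ( ) Spani
    ┠─┃  Status:     [Active             ▼]
    ┃ ┃  Region:     [Asia               ▼]
    ┃┌┃  Address:    [                    ]
    ┃│┗━━━━━━━━━━━━━━━━━━━━━━━━━━━━━━━━━━━━
    ┃├───┼───┼───┼───┤ ┃                   
    ┃│ 4 │ 5 │ 6 │ × │ ┃                   
    ┃├───┼───┼───┼───┤ ┃                   
    ┃│ 1 │ 2 │ 3 │ - │ ┃                   
    ┃├───┼───┼───┼───┤ ┃                   
    ┃│ 0 │ . │ = │ + │ ┃                   
    ┃├───┼───┼───┼───┤ ┃                   
    ┃│ C │ MC│ MR│ M+│ ┃                   


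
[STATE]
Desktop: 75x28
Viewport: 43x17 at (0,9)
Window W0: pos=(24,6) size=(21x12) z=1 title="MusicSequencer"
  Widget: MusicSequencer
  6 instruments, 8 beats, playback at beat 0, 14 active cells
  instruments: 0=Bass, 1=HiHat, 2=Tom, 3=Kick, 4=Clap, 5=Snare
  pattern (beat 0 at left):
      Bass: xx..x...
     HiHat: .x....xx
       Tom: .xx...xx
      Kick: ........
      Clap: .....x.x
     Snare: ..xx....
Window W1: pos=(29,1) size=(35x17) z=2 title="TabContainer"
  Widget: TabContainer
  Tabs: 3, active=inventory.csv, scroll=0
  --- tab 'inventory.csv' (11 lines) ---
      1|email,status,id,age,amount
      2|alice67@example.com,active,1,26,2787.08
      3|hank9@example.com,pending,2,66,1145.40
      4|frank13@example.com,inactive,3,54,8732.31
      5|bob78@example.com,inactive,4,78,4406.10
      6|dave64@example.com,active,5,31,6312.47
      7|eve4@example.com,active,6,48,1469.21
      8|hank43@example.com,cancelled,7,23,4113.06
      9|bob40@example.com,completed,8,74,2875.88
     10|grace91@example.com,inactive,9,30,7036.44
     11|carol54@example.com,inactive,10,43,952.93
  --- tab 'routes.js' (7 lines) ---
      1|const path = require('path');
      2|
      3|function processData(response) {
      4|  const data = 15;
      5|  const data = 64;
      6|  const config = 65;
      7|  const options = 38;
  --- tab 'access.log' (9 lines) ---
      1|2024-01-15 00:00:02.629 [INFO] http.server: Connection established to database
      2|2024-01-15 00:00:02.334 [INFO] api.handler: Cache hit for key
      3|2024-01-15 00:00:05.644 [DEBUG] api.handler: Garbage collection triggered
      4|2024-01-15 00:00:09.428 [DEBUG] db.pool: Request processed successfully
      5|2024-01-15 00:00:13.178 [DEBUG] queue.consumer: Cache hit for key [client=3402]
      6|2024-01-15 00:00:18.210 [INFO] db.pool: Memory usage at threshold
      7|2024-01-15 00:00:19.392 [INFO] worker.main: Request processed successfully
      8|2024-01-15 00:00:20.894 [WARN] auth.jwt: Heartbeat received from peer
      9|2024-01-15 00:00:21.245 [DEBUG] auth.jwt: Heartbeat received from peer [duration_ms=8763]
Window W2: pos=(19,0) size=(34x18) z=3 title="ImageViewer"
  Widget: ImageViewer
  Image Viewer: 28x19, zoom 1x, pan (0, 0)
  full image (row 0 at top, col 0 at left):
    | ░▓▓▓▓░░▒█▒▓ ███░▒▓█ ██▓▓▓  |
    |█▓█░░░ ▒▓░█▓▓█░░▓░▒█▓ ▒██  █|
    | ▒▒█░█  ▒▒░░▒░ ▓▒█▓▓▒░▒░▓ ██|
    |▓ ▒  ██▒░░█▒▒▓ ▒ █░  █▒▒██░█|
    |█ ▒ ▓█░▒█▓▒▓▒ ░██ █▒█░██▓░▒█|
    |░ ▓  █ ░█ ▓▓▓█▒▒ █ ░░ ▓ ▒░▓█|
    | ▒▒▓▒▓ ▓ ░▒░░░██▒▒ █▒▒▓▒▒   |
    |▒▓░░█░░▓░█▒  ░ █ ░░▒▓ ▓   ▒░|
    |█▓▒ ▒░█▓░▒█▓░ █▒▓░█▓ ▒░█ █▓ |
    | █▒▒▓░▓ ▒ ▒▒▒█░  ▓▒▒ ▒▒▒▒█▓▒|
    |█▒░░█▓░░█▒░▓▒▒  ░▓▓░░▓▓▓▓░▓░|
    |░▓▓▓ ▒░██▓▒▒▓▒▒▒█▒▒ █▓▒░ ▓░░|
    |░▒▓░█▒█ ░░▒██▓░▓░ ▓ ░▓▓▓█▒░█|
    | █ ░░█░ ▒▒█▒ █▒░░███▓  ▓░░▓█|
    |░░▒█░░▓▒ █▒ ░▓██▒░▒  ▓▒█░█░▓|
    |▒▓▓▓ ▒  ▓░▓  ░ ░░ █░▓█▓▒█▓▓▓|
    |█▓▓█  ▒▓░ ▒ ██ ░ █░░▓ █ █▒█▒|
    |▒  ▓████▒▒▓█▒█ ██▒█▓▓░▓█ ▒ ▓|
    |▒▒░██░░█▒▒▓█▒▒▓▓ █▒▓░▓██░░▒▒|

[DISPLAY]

                   ┃ ▒▒▓▒▓ ▓ ░▒░░░██▒▒ █▒▒▓
                   ┃▒▓░░█░░▓░█▒  ░ █ ░░▒▓ ▓
                   ┃█▓▒ ▒░█▓░▒█▓░ █▒▓░█▓ ▒░
                   ┃ █▒▒▓░▓ ▒ ▒▒▒█░  ▓▒▒ ▒▒
                   ┃█▒░░█▓░░█▒░▓▒▒  ░▓▓░░▓▓
                   ┃░▓▓▓ ▒░██▓▒▒▓▒▒▒█▒▒ █▓▒
                   ┃░▒▓░█▒█ ░░▒██▓░▓░ ▓ ░▓▓
                   ┃ █ ░░█░ ▒▒█▒ █▒░░███▓  
                   ┗━━━━━━━━━━━━━━━━━━━━━━━
                                           
                                           
                                           
                                           
                                           
                                           
                                           
                                           


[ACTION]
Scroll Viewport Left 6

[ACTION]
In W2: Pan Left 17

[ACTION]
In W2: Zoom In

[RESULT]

                   ┃▓▓  ▒▒    ████▒▒░░░░██▒
                   ┃▓▓  ▒▒    ████▒▒░░░░██▒
                   ┃██  ▒▒  ▓▓██░░▒▒██▓▓▒▒▓
                   ┃██  ▒▒  ▓▓██░░▒▒██▓▓▒▒▓
                   ┃░░  ▓▓    ██  ░░██  ▓▓▓
                   ┃░░  ▓▓    ██  ░░██  ▓▓▓
                   ┃  ▒▒▒▒▓▓▒▒▓▓  ▓▓  ░░▒▒░
                   ┃  ▒▒▒▒▓▓▒▒▓▓  ▓▓  ░░▒▒░
                   ┗━━━━━━━━━━━━━━━━━━━━━━━
                                           
                                           
                                           
                                           
                                           
                                           
                                           
                                           


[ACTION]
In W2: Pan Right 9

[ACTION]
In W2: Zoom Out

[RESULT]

                   ┃░▒░░░██▒▒ █▒▒▓▒▒       
                   ┃█▒  ░ █ ░░▒▓ ▓   ▒░    
                   ┃▒█▓░ █▒▓░█▓ ▒░█ █▓     
                   ┃ ▒▒▒█░  ▓▒▒ ▒▒▒▒█▓▒    
                   ┃▒░▓▒▒  ░▓▓░░▓▓▓▓░▓░    
                   ┃▓▒▒▓▒▒▒█▒▒ █▓▒░ ▓░░    
                   ┃░▒██▓░▓░ ▓ ░▓▓▓█▒░█    
                   ┃▒█▒ █▒░░███▓  ▓░░▓█    
                   ┗━━━━━━━━━━━━━━━━━━━━━━━
                                           
                                           
                                           
                                           
                                           
                                           
                                           
                                           


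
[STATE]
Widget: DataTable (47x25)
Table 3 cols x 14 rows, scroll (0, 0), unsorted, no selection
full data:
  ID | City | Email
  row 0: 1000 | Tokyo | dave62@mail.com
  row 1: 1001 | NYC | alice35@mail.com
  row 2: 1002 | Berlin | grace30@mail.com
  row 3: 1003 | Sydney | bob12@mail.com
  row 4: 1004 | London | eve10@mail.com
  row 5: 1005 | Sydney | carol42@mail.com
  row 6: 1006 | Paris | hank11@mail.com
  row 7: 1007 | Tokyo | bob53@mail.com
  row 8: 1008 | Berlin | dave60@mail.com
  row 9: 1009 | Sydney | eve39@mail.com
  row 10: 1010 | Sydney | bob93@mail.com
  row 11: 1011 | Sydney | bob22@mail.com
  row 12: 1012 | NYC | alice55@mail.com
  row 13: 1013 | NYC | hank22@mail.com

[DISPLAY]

ID  │City  │Email                              
────┼──────┼────────────────                   
1000│Tokyo │dave62@mail.com                    
1001│NYC   │alice35@mail.com                   
1002│Berlin│grace30@mail.com                   
1003│Sydney│bob12@mail.com                     
1004│London│eve10@mail.com                     
1005│Sydney│carol42@mail.com                   
1006│Paris │hank11@mail.com                    
1007│Tokyo │bob53@mail.com                     
1008│Berlin│dave60@mail.com                    
1009│Sydney│eve39@mail.com                     
1010│Sydney│bob93@mail.com                     
1011│Sydney│bob22@mail.com                     
1012│NYC   │alice55@mail.com                   
1013│NYC   │hank22@mail.com                    
                                               
                                               
                                               
                                               
                                               
                                               
                                               
                                               
                                               


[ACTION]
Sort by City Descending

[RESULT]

ID  │City ▼│Email                              
────┼──────┼────────────────                   
1000│Tokyo │dave62@mail.com                    
1007│Tokyo │bob53@mail.com                     
1003│Sydney│bob12@mail.com                     
1005│Sydney│carol42@mail.com                   
1009│Sydney│eve39@mail.com                     
1010│Sydney│bob93@mail.com                     
1011│Sydney│bob22@mail.com                     
1006│Paris │hank11@mail.com                    
1001│NYC   │alice35@mail.com                   
1012│NYC   │alice55@mail.com                   
1013│NYC   │hank22@mail.com                    
1004│London│eve10@mail.com                     
1002│Berlin│grace30@mail.com                   
1008│Berlin│dave60@mail.com                    
                                               
                                               
                                               
                                               
                                               
                                               
                                               
                                               
                                               


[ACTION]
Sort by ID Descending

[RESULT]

ID ▼│City  │Email                              
────┼──────┼────────────────                   
1013│NYC   │hank22@mail.com                    
1012│NYC   │alice55@mail.com                   
1011│Sydney│bob22@mail.com                     
1010│Sydney│bob93@mail.com                     
1009│Sydney│eve39@mail.com                     
1008│Berlin│dave60@mail.com                    
1007│Tokyo │bob53@mail.com                     
1006│Paris │hank11@mail.com                    
1005│Sydney│carol42@mail.com                   
1004│London│eve10@mail.com                     
1003│Sydney│bob12@mail.com                     
1002│Berlin│grace30@mail.com                   
1001│NYC   │alice35@mail.com                   
1000│Tokyo │dave62@mail.com                    
                                               
                                               
                                               
                                               
                                               
                                               
                                               
                                               
                                               


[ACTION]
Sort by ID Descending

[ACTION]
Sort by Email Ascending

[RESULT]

ID  │City  │Email          ▲                   
────┼──────┼────────────────                   
1001│NYC   │alice35@mail.com                   
1012│NYC   │alice55@mail.com                   
1003│Sydney│bob12@mail.com                     
1011│Sydney│bob22@mail.com                     
1007│Tokyo │bob53@mail.com                     
1010│Sydney│bob93@mail.com                     
1005│Sydney│carol42@mail.com                   
1008│Berlin│dave60@mail.com                    
1000│Tokyo │dave62@mail.com                    
1004│London│eve10@mail.com                     
1009│Sydney│eve39@mail.com                     
1002│Berlin│grace30@mail.com                   
1006│Paris │hank11@mail.com                    
1013│NYC   │hank22@mail.com                    
                                               
                                               
                                               
                                               
                                               
                                               
                                               
                                               
                                               


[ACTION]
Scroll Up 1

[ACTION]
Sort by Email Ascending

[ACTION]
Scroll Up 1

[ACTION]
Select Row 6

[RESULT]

ID  │City  │Email          ▲                   
────┼──────┼────────────────                   
1001│NYC   │alice35@mail.com                   
1012│NYC   │alice55@mail.com                   
1003│Sydney│bob12@mail.com                     
1011│Sydney│bob22@mail.com                     
1007│Tokyo │bob53@mail.com                     
1010│Sydney│bob93@mail.com                     
>005│Sydney│carol42@mail.com                   
1008│Berlin│dave60@mail.com                    
1000│Tokyo │dave62@mail.com                    
1004│London│eve10@mail.com                     
1009│Sydney│eve39@mail.com                     
1002│Berlin│grace30@mail.com                   
1006│Paris │hank11@mail.com                    
1013│NYC   │hank22@mail.com                    
                                               
                                               
                                               
                                               
                                               
                                               
                                               
                                               
                                               
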